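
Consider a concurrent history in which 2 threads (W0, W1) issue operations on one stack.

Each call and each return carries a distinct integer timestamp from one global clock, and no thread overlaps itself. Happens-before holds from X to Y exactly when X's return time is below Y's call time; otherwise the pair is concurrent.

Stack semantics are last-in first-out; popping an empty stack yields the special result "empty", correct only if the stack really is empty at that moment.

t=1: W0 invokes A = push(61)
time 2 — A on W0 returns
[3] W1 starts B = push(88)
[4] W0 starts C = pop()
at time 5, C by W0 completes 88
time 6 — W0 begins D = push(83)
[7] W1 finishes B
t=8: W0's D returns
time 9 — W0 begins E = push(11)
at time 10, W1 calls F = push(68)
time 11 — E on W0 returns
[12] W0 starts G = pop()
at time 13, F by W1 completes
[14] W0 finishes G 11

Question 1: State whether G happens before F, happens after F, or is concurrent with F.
concurrent

G spans [12,14], F spans [10,13]
the intervals overlap in both directions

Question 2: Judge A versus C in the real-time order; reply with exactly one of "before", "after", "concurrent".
before

A spans [1,2], C spans [4,5]
resp(A)=2 < inv(C)=4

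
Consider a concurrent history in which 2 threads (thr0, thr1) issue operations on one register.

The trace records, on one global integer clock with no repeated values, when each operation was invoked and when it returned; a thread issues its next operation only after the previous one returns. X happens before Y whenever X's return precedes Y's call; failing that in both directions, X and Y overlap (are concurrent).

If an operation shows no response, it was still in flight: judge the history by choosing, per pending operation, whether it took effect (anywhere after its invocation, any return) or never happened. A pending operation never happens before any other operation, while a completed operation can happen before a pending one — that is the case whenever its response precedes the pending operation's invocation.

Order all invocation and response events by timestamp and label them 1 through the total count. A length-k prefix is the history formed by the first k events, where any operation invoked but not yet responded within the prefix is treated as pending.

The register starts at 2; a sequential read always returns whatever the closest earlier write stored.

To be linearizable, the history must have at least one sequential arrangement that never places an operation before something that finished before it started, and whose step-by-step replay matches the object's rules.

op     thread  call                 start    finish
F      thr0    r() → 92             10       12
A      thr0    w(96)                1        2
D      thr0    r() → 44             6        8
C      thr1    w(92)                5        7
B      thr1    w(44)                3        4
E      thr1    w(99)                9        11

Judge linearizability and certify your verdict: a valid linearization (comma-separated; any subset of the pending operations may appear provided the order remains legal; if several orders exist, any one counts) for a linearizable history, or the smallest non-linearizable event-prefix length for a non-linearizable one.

linearizable — witness: A, B, D, C, F, E

step 1: A w(96) — value 96
step 2: B w(44) — value 44
step 3: D r() → 44 — value 44
step 4: C w(92) — value 92
step 5: F r() → 92 — value 92
step 6: E w(99) — value 99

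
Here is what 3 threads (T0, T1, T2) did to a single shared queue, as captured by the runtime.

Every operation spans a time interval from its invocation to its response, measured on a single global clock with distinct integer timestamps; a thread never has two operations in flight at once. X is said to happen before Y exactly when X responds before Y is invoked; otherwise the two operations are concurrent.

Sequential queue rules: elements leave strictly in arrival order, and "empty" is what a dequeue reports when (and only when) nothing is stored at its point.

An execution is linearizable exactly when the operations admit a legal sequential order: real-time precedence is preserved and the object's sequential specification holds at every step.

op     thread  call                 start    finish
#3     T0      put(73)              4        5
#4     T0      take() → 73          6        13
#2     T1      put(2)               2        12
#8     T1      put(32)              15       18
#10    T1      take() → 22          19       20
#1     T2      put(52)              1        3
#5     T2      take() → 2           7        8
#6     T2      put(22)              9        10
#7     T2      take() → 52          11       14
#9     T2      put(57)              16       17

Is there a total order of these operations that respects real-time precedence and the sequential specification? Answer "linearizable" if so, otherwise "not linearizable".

witness order: #2, #1, #3, #5, #6, #7, #4, #8, #9, #10
step 1: #2 put(2) — queue <2>
step 2: #1 put(52) — queue <2,52>
step 3: #3 put(73) — queue <2,52,73>
step 4: #5 take() → 2 — queue <52,73>
step 5: #6 put(22) — queue <52,73,22>
step 6: #7 take() → 52 — queue <73,22>
step 7: #4 take() → 73 — queue <22>
step 8: #8 put(32) — queue <22,32>
step 9: #9 put(57) — queue <22,32,57>
step 10: #10 take() → 22 — queue <32,57>

linearizable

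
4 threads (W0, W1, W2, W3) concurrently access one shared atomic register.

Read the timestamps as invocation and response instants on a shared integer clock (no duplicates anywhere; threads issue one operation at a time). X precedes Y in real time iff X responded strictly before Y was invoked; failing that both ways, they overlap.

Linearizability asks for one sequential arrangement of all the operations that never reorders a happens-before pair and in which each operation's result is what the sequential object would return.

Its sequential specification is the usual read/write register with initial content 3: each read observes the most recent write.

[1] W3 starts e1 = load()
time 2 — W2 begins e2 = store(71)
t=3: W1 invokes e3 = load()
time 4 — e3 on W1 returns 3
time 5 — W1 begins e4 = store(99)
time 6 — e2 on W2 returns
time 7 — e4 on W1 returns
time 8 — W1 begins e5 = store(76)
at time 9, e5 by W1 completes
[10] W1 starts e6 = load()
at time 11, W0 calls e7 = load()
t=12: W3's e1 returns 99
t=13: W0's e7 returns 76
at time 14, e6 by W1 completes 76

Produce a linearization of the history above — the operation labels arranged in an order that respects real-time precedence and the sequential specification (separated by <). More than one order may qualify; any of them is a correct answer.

e3 < e2 < e4 < e1 < e5 < e6 < e7

1. e3 load() → 3, leaving value 3
2. e2 store(71), leaving value 71
3. e4 store(99), leaving value 99
4. e1 load() → 99, leaving value 99
5. e5 store(76), leaving value 76
6. e6 load() → 76, leaving value 76
7. e7 load() → 76, leaving value 76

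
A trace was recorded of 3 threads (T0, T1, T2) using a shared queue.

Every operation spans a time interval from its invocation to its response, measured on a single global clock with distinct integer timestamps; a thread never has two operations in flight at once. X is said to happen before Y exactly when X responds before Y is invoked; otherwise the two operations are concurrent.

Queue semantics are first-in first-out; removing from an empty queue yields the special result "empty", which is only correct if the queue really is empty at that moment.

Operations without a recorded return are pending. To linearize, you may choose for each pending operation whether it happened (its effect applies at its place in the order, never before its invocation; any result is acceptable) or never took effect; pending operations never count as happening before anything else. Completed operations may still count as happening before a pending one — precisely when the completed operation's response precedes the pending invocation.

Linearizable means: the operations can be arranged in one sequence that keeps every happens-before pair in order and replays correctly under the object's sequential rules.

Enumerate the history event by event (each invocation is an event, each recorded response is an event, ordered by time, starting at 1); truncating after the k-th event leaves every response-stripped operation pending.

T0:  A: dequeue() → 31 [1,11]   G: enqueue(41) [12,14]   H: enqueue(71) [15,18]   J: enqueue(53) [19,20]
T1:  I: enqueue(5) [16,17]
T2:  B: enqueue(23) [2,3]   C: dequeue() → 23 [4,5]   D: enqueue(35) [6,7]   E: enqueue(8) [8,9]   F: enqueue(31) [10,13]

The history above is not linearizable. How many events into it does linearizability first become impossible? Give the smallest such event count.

11

events 1..10 are linearizable, e.g. via A, B, C, D, E:
step 1: A dequeue() (pending, included) — queue <>
step 2: B enqueue(23) — queue <23>
step 3: C dequeue() → 23 — queue <>
step 4: D enqueue(35) — queue <35>
step 5: E enqueue(8) — queue <35,8>
at event 11 (A's time-11 response) nothing linearizes any more
include/drop combinations of the 1 pending operation (F) were all tried; none helps
sample order A, B, C, D, E (pending dropped) stalls at step 1 — A dequeue() → 31 has no legal effect
sample order B, A, C, D, E (pending dropped) stalls at step 2 — A dequeue() → 31 has no legal effect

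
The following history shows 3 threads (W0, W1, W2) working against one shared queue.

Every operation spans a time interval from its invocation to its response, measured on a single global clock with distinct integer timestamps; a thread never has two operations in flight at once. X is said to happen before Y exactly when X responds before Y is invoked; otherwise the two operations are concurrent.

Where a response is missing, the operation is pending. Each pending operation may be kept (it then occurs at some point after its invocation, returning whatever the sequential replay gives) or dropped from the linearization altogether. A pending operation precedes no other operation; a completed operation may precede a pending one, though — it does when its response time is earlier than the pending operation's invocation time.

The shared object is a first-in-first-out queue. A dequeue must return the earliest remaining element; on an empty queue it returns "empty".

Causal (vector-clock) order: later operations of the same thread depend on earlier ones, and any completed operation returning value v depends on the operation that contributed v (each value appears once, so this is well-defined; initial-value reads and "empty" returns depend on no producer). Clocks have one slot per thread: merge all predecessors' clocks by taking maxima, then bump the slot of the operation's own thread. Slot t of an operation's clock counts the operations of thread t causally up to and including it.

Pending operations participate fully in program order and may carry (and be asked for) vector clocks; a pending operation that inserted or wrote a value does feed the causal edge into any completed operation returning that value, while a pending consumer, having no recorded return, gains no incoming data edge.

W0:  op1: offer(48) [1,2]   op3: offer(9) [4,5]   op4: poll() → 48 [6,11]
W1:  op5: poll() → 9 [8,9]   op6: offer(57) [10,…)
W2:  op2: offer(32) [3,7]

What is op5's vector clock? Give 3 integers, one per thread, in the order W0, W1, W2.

(2, 1, 0)

root op op2, invoked 3: fresh clock plus W2's own tick → (0, 0, 1)
root op op1, invoked 1: fresh clock plus W0's own tick → (1, 0, 0)
VC(op3, invoked at 4): max of VC(op1)=(1, 0, 0), then +1 on thread W0 → (2, 0, 0)
VC(op5, invoked at 8): max of VC(op3)=(2, 0, 0), then +1 on thread W1 → (2, 1, 0)
VC(op4, invoked at 6): max of VC(op1)=(1, 0, 0), VC(op3)=(2, 0, 0), then +1 on thread W0 → (3, 0, 0)
VC(op6, invoked at 10): max of VC(op5)=(2, 1, 0), then +1 on thread W1 → (2, 2, 0)
target: VC(op5) = (2, 1, 0)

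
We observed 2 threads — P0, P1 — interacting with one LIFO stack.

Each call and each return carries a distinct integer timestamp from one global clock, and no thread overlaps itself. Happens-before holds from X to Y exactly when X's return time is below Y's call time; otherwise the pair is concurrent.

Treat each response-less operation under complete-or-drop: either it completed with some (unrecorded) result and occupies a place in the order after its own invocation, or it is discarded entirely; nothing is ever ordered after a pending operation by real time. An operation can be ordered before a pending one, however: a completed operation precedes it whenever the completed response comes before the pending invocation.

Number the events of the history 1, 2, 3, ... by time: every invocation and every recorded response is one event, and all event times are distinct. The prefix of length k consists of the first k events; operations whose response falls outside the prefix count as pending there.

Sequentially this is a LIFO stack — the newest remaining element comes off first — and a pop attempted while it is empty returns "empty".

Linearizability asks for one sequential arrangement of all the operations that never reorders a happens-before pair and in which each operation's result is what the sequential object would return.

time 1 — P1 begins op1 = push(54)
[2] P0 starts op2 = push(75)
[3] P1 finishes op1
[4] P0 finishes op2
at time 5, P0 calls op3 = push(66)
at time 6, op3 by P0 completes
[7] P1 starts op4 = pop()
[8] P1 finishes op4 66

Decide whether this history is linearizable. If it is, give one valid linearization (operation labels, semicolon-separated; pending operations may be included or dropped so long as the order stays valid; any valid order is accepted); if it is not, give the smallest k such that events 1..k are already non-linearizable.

linearizable — witness: op1; op2; op3; op4

step 1: op1 push(54) — stack <54>
step 2: op2 push(75) — stack <54,75>
step 3: op3 push(66) — stack <54,75,66>
step 4: op4 pop() → 66 — stack <54,75>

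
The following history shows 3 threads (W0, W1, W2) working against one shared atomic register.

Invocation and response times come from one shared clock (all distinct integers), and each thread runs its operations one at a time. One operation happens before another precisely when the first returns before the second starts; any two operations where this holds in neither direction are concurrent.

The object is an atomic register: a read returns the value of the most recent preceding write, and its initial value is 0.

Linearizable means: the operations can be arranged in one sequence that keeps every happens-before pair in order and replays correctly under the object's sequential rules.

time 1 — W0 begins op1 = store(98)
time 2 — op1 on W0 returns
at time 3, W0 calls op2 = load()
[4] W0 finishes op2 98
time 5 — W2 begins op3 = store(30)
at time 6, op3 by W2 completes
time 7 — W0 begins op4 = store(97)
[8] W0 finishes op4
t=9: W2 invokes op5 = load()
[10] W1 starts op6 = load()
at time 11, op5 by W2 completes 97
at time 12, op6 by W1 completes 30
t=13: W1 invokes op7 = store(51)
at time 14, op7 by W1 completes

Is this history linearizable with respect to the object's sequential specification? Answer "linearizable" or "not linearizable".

events 1..11 are fine; event 12 — the response of op6 at time 12 — makes the prefix non-linearizable
no legal order exists: 2 real-time-consistent candidates over 6 completed atomic register operations, all rejected
for example op1, op2, op3, op4, op5, op6 fails at step 6: op6 load() → 30 is not legal there
for example op1, op2, op3, op4, op6, op5 fails at step 5: op6 load() → 30 is not legal there

not linearizable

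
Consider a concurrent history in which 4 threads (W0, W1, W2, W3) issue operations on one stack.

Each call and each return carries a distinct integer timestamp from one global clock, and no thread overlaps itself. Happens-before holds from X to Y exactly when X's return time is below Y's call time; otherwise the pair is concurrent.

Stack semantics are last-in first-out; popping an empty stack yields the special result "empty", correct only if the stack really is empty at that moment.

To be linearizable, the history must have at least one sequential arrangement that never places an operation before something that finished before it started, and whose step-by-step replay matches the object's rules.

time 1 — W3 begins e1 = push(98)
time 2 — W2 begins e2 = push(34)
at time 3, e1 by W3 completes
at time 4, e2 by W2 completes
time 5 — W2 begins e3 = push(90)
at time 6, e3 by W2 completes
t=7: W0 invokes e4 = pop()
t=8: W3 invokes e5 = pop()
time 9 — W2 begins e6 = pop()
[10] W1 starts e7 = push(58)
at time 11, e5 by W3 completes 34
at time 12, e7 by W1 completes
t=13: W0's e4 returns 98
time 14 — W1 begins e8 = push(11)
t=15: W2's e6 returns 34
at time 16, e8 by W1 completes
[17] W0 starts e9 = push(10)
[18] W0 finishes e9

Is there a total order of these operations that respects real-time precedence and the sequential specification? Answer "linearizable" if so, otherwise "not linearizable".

not linearizable

through event 14 a valid linearization exists; event 15 (e6 responding at time 15) ends that
no legal order exists: 48 real-time-consistent candidates over 7 completed stack operations, all rejected
every completion of the 1 pending operation (e8) was checked; none linearizes
for example e1, e2, e3, e4, e5, e6, e7 (pending dropped) fails at step 4: e4 pop() → 98 is not legal there
for example e1, e2, e3, e4, e5, e7, e6 (pending dropped) fails at step 4: e4 pop() → 98 is not legal there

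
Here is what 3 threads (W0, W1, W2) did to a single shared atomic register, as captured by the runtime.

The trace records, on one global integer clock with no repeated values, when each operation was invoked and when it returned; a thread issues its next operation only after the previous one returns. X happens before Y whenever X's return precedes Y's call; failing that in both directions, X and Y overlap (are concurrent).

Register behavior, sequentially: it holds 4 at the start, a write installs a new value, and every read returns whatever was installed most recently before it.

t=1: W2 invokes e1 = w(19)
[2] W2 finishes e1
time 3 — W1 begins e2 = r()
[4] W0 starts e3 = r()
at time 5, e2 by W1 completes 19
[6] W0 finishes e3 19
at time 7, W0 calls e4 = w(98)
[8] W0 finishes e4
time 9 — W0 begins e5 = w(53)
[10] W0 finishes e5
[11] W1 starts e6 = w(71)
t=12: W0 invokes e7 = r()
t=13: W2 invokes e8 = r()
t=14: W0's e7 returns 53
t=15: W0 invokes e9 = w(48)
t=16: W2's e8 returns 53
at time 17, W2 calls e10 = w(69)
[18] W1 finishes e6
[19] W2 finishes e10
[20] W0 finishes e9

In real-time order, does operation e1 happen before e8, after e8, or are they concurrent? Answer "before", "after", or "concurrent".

before

e1 spans [1,2], e8 spans [13,16]
resp(e1)=2 < inv(e8)=13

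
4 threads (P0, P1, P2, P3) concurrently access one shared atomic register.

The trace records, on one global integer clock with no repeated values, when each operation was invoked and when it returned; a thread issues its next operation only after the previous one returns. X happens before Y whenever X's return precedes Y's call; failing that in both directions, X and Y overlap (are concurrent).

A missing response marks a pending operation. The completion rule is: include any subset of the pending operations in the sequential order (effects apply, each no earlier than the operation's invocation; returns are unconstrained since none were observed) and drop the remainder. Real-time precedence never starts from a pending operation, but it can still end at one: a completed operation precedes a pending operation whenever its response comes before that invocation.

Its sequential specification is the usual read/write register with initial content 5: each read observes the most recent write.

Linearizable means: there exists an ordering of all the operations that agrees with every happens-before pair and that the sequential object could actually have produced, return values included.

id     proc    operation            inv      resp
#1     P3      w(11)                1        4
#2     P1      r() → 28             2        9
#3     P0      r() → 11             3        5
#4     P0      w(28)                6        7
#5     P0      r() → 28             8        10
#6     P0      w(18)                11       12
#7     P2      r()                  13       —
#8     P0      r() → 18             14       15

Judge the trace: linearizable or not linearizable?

witness order: #1, #3, #4, #2, #5, #6, #7, #8
step 1: #1 w(11) — value 11
step 2: #3 r() → 11 — value 11
step 3: #4 w(28) — value 28
step 4: #2 r() → 28 — value 28
step 5: #5 r() → 28 — value 28
step 6: #6 w(18) — value 18
step 7: #7 r() (pending, included) — value 18
step 8: #8 r() → 18 — value 18

linearizable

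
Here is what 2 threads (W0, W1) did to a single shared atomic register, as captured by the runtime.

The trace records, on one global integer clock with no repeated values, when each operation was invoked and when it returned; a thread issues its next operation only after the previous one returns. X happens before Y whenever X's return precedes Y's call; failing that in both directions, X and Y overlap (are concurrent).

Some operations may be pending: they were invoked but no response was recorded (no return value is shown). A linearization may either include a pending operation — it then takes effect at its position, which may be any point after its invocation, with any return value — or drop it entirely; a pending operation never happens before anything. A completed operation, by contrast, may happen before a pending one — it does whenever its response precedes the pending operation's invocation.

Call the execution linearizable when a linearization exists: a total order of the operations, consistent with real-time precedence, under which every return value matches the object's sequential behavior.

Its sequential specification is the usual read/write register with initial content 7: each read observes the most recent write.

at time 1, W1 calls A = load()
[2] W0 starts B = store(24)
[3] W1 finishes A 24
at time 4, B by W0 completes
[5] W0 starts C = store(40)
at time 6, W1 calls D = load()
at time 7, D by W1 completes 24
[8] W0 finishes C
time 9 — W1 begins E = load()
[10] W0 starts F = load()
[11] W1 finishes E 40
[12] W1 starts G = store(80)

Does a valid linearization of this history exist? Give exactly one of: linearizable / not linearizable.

a witness: B, A, D, C, E
after step 1 (B store(24)): value 24
after step 2 (A load() → 24): value 24
after step 3 (D load() → 24): value 24
after step 4 (C store(40)): value 40
after step 5 (E load() → 40): value 40

linearizable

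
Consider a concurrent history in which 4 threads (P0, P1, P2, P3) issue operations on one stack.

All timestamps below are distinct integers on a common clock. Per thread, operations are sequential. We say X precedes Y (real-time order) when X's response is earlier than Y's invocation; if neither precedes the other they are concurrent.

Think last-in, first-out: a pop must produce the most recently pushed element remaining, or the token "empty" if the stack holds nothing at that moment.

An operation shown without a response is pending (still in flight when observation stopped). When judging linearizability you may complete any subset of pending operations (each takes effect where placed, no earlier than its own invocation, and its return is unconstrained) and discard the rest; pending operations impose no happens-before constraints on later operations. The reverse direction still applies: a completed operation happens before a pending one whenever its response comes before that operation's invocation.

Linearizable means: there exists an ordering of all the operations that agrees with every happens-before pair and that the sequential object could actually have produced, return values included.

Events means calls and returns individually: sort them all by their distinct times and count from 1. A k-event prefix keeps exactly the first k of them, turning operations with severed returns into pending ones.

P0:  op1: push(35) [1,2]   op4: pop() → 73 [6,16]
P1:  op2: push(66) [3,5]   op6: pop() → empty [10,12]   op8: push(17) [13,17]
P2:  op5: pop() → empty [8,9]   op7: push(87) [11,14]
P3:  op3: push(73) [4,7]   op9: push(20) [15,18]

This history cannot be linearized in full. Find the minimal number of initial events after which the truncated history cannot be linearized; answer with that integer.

9

a valid linearization of events 1..8 exists, for instance op1, op2, op3:
1. op1 push(35), leaving stack <35>
2. op2 push(66), leaving stack <35,66>
3. op3 push(73), leaving stack <35,66,73>
at event 9 (op5's time-9 response) nothing linearizes any more
every completion of the 1 pending operation (op4) was checked; none linearizes
sample order op1, op2, op3, op5 (pending dropped) stalls at step 4 — op5 pop() → empty has no legal effect
sample order op1, op3, op2, op5 (pending dropped) stalls at step 4 — op5 pop() → empty has no legal effect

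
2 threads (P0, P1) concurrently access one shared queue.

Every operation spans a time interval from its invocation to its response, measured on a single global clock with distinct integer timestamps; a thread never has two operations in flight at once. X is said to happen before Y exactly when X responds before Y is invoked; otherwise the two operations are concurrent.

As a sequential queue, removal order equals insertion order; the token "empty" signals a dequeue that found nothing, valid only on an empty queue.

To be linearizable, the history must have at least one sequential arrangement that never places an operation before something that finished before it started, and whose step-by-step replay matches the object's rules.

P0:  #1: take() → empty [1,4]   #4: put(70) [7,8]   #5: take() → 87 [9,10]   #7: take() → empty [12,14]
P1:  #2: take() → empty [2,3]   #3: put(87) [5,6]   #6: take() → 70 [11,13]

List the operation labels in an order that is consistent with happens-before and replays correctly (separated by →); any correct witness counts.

#1 → #2 → #3 → #4 → #5 → #6 → #7

step 1: #1 take() → empty — queue <>
step 2: #2 take() → empty — queue <>
step 3: #3 put(87) — queue <87>
step 4: #4 put(70) — queue <87,70>
step 5: #5 take() → 87 — queue <70>
step 6: #6 take() → 70 — queue <>
step 7: #7 take() → empty — queue <>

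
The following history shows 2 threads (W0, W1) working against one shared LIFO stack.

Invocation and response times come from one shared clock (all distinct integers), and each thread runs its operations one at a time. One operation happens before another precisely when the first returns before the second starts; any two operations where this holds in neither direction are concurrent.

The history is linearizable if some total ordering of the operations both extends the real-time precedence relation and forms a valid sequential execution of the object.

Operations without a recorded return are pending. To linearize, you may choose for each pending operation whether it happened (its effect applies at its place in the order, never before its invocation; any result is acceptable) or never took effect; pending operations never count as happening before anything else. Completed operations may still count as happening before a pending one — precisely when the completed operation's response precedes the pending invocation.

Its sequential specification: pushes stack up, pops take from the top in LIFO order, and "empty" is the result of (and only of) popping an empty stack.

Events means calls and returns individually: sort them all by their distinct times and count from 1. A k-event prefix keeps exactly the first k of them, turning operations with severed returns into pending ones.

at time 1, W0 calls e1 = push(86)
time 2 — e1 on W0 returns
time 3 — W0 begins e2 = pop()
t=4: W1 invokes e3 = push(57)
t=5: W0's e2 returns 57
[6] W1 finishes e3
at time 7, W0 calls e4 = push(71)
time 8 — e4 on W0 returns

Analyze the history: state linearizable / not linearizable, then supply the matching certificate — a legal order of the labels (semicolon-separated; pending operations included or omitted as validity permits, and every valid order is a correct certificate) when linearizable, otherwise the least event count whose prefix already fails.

1. e1 push(86), leaving stack <86>
2. e3 push(57), leaving stack <86,57>
3. e2 pop() → 57, leaving stack <86>
4. e4 push(71), leaving stack <86,71>

linearizable — witness: e1; e3; e2; e4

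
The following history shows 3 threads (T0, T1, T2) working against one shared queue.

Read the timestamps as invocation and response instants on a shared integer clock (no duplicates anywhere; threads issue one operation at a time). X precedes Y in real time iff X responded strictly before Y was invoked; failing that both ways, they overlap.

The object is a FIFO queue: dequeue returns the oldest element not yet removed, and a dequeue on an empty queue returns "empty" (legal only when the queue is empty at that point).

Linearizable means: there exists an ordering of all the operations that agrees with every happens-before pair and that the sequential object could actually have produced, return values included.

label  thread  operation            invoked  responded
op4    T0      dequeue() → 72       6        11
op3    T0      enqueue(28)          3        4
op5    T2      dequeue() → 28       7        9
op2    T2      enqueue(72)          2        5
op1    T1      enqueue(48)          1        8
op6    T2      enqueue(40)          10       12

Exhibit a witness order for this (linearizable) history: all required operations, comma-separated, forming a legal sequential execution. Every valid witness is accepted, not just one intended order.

step 1: op2 enqueue(72) — queue <72>
step 2: op3 enqueue(28) — queue <72,28>
step 3: op1 enqueue(48) — queue <72,28,48>
step 4: op4 dequeue() → 72 — queue <28,48>
step 5: op5 dequeue() → 28 — queue <48>
step 6: op6 enqueue(40) — queue <48,40>

op2, op3, op1, op4, op5, op6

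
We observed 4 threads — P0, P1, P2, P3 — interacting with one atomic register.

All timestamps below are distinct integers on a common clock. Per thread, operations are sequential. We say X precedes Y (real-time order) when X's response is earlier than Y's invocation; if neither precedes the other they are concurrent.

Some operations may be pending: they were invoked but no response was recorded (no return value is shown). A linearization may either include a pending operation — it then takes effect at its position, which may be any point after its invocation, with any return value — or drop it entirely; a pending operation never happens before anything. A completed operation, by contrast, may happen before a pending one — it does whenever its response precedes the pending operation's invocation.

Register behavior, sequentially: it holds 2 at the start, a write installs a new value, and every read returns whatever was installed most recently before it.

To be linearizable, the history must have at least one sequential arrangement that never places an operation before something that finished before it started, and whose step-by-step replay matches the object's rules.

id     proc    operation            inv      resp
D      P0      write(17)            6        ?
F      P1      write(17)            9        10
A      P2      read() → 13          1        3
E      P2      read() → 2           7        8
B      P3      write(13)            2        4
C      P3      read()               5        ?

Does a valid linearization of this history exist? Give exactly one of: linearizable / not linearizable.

events 1..7 are fine; event 8 — the response of E at time 8 — makes the prefix non-linearizable
3 completed operations, 2 real-time-consistent orders — every atomic register replay fails
no completion choice of the 2 pending operations (C, D) rescues it — every subset was tried
e.g. A, B, E (pending dropped): illegal at step 1, since A read() → 13 cannot apply there
e.g. B, A, E (pending dropped): illegal at step 3, since E read() → 2 cannot apply there

not linearizable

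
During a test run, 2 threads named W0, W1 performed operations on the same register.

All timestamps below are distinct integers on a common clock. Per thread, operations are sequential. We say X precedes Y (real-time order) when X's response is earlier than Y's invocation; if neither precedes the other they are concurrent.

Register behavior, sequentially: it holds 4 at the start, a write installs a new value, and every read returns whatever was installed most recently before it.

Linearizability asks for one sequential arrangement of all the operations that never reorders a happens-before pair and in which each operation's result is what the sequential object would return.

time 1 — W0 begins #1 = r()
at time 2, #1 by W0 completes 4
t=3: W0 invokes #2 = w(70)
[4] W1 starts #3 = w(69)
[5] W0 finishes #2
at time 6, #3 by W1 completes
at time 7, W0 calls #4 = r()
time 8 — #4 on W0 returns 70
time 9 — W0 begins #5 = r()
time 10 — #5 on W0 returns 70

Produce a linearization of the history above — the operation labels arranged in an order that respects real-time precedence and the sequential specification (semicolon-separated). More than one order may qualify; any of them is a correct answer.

#1; #3; #2; #4; #5

after step 1 (#1 r() → 4): value 4
after step 2 (#3 w(69)): value 69
after step 3 (#2 w(70)): value 70
after step 4 (#4 r() → 70): value 70
after step 5 (#5 r() → 70): value 70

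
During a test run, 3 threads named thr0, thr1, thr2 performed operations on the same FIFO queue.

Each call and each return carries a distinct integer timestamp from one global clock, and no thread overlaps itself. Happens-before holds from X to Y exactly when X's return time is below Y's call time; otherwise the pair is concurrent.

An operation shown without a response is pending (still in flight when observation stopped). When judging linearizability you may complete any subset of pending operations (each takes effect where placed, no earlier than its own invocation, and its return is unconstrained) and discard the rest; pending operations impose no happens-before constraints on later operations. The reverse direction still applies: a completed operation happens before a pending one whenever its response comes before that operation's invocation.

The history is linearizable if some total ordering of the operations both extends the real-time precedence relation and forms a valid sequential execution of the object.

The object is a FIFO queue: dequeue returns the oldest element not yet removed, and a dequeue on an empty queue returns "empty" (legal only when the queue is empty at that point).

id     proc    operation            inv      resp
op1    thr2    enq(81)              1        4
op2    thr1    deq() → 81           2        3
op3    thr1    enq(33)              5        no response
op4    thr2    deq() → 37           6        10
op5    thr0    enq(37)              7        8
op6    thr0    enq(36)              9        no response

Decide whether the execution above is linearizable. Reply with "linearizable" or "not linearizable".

witness order: op1, op2, op5, op3, op4
1. op1 enq(81), leaving queue <81>
2. op2 deq() → 81, leaving queue <>
3. op5 enq(37), leaving queue <37>
4. op3 enq(33) (pending, included), leaving queue <37,33>
5. op4 deq() → 37, leaving queue <33>

linearizable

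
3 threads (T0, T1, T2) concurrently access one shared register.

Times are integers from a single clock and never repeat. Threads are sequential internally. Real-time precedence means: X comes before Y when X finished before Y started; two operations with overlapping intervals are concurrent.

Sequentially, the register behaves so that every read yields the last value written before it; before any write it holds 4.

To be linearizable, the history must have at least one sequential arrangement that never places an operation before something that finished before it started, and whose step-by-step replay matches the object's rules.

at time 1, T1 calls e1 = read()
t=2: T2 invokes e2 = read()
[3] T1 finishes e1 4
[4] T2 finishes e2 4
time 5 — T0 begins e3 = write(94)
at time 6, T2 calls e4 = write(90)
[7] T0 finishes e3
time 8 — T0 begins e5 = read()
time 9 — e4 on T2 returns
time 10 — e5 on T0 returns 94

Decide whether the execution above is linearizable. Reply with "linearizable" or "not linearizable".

linearizable

one valid linearization: e1, e2, e3, e5, e4
after step 1 (e1 read() → 4): value 4
after step 2 (e2 read() → 4): value 4
after step 3 (e3 write(94)): value 94
after step 4 (e5 read() → 94): value 94
after step 5 (e4 write(90)): value 90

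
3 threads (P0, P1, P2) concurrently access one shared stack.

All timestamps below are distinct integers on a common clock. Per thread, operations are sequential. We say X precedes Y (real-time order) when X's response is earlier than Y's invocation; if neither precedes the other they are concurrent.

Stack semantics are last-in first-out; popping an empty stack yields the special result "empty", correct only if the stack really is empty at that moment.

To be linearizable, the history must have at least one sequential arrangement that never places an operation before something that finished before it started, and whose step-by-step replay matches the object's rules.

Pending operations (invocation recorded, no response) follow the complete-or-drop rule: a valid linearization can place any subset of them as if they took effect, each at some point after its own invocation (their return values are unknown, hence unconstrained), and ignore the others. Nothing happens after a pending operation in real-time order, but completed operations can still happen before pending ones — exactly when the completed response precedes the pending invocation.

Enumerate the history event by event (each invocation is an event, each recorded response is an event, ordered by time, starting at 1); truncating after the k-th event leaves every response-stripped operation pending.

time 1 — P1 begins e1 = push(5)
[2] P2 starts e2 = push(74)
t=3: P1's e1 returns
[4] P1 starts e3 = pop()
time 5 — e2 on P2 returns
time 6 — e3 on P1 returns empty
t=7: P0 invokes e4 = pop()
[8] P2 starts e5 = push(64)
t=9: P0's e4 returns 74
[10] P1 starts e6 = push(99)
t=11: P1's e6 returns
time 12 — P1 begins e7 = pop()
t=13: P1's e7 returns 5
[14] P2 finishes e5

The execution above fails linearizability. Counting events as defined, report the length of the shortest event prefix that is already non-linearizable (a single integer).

events 1..5 are linearizable; a witness order is e1, e2:
1. e1 push(5), leaving stack <5>
2. e2 push(74), leaving stack <5,74>
adding event 6 (e3 responds at 6) leaves no legal real-time order
take e1, e2, e3: step 3 already fails, because e3 pop() → empty cannot occur there
take e1, e3, e2: step 2 already fails, because e3 pop() → empty cannot occur there

6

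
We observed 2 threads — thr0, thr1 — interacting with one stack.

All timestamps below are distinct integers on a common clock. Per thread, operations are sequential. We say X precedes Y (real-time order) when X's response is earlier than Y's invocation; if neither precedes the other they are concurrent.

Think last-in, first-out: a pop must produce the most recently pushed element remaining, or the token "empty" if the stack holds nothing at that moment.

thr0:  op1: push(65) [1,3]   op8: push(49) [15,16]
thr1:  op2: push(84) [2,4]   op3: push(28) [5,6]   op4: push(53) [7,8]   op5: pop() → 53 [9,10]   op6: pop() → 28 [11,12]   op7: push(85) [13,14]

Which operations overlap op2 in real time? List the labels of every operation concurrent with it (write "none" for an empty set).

op1

overlap test against op2 [2,4]: concurrent iff the interval meets 2..4
op1 [1,3]: concurrent
op3 [5,6]: after
op4 [7,8]: after
op5 [9,10]: after
op6 [11,12]: after
op7 [13,14]: after
op8 [15,16]: after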